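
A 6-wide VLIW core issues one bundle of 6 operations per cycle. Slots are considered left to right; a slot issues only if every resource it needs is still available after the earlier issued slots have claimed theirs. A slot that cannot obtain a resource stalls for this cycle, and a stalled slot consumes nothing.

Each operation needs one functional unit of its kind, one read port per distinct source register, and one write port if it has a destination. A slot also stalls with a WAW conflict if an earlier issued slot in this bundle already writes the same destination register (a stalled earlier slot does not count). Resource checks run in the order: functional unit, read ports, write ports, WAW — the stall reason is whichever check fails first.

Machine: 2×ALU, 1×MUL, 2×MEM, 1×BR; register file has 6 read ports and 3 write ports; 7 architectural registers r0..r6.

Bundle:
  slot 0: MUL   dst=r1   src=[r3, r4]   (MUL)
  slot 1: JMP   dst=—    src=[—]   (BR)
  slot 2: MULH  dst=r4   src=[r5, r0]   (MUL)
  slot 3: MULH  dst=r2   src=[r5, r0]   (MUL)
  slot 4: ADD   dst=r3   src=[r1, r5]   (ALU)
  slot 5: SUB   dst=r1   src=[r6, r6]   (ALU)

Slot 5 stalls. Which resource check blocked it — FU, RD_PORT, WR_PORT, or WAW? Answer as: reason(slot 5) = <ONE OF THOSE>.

  0. MUL→r1 ⇒ go  {2A/0Mu/2Ld/1B | 4r 2w}
  1. BR ⇒ go  {2A/0Mu/2Ld/0B | 4r 2w}
  2. MUL→r4 ⇒ no(FU)  {2A/0Mu/2Ld/0B | 4r 2w}
  3. MUL→r2 ⇒ no(FU)  {2A/0Mu/2Ld/0B | 4r 2w}
  4. ALU→r3 ⇒ go  {1A/0Mu/2Ld/0B | 2r 1w}
  5. ALU→r1 ⇒ no(WAW)  {1A/0Mu/2Ld/0B | 2r 1w}

reason(slot 5) = WAW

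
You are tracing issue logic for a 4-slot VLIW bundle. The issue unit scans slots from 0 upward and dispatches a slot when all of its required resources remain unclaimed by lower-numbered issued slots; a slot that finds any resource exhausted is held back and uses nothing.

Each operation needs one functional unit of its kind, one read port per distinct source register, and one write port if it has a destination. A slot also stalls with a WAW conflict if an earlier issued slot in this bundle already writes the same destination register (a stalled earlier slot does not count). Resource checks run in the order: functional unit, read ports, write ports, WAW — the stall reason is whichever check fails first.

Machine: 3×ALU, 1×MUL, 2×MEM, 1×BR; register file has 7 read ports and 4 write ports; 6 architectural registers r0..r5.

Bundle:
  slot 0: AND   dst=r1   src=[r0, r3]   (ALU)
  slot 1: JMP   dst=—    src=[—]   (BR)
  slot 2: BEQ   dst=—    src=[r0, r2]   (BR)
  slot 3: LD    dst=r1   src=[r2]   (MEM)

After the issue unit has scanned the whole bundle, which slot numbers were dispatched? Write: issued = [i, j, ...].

issued = [0, 1]

#0 ALU src=r0,r3 dispatched  <A:2 Mu:1 Ld:2 B:1 rd:5 wr:3>
#1 BR src=- dispatched  <A:2 Mu:1 Ld:2 B:0 rd:5 wr:3>
#2 BR src=r0,r2 held:FU  <A:2 Mu:1 Ld:2 B:0 rd:5 wr:3>
#3 MEM src=r2 held:WAW  <A:2 Mu:1 Ld:2 B:0 rd:5 wr:3>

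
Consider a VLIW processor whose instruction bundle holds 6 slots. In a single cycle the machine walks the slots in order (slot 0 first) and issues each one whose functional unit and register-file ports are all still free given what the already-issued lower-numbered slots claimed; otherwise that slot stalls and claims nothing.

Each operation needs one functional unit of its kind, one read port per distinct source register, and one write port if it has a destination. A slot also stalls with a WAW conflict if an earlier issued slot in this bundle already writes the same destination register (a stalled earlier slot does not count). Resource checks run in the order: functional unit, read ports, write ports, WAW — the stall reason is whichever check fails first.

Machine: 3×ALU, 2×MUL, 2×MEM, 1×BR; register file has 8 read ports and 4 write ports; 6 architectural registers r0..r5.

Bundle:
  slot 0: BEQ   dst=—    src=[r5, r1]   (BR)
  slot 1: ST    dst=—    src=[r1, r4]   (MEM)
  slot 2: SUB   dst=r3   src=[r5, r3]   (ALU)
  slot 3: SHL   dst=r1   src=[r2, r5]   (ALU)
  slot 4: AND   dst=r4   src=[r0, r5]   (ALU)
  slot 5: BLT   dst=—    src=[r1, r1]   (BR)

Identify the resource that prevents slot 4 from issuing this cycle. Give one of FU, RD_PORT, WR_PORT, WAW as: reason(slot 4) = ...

reason(slot 4) = RD_PORT

  0. BR ⇒ go  {3A/2Mu/2Ld/0B | 6r 4w}
  1. MEM ⇒ go  {3A/2Mu/1Ld/0B | 4r 4w}
  2. ALU→r3 ⇒ go  {2A/2Mu/1Ld/0B | 2r 3w}
  3. ALU→r1 ⇒ go  {1A/2Mu/1Ld/0B | 0r 2w}
  4. ALU→r4 ⇒ no(RD_PORT)  {1A/2Mu/1Ld/0B | 0r 2w}
  5. BR ⇒ no(FU)  {1A/2Mu/1Ld/0B | 0r 2w}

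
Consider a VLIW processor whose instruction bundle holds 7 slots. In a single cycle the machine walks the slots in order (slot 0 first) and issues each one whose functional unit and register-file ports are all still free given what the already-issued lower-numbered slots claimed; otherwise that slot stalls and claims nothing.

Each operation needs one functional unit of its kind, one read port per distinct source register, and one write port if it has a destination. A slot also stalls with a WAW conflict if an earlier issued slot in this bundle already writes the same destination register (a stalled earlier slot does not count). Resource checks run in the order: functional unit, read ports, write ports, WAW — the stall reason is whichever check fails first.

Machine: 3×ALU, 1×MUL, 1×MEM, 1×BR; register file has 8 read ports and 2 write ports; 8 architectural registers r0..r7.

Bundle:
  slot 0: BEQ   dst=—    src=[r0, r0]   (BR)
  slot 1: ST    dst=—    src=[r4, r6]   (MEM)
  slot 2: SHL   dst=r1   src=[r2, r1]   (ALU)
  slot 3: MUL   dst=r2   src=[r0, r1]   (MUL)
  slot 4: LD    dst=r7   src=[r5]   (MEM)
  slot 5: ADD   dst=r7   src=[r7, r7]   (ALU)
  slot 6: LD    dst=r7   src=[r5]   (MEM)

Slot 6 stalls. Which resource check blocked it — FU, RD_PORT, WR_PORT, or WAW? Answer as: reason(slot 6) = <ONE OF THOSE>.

(0) want 1×BR +1rd +0wr — yes → AL3|MU1|ME1|BR0|rd7|wr2
(1) want 1×MEM +2rd +0wr — yes → AL3|MU1|ME0|BR0|rd5|wr2
(2) want 1×ALU +2rd +1wr — yes → AL2|MU1|ME0|BR0|rd3|wr1
(3) want 1×MUL +2rd +1wr — yes → AL2|MU0|ME0|BR0|rd1|wr0
(4) want 1×MEM +1rd +1wr — FU → AL2|MU0|ME0|BR0|rd1|wr0
(5) want 1×ALU +1rd +1wr — WR_PORT → AL2|MU0|ME0|BR0|rd1|wr0
(6) want 1×MEM +1rd +1wr — FU → AL2|MU0|ME0|BR0|rd1|wr0

reason(slot 6) = FU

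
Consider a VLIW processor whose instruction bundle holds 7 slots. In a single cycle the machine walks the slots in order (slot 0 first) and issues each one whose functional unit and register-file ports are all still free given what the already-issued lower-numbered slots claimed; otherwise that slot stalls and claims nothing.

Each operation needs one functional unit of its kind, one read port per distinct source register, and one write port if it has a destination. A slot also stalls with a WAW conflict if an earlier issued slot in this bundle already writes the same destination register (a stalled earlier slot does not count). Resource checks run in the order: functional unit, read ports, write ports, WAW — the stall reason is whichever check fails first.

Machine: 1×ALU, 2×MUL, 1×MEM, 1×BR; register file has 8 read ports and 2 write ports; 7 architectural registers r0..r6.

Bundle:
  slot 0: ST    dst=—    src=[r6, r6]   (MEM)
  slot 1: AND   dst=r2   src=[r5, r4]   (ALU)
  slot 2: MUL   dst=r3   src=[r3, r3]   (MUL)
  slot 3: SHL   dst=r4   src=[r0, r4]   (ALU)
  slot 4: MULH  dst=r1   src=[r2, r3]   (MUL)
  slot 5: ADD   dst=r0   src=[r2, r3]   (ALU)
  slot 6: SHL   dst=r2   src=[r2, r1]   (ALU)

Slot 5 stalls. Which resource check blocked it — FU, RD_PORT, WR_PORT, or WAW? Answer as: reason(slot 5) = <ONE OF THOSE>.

  0. MEM ⇒ go  {1A/2Mu/0Ld/1B | 7r 2w}
  1. ALU→r2 ⇒ go  {0A/2Mu/0Ld/1B | 5r 1w}
  2. MUL→r3 ⇒ go  {0A/1Mu/0Ld/1B | 4r 0w}
  3. ALU→r4 ⇒ no(FU)  {0A/1Mu/0Ld/1B | 4r 0w}
  4. MUL→r1 ⇒ no(WR_PORT)  {0A/1Mu/0Ld/1B | 4r 0w}
  5. ALU→r0 ⇒ no(FU)  {0A/1Mu/0Ld/1B | 4r 0w}
  6. ALU→r2 ⇒ no(FU)  {0A/1Mu/0Ld/1B | 4r 0w}

reason(slot 5) = FU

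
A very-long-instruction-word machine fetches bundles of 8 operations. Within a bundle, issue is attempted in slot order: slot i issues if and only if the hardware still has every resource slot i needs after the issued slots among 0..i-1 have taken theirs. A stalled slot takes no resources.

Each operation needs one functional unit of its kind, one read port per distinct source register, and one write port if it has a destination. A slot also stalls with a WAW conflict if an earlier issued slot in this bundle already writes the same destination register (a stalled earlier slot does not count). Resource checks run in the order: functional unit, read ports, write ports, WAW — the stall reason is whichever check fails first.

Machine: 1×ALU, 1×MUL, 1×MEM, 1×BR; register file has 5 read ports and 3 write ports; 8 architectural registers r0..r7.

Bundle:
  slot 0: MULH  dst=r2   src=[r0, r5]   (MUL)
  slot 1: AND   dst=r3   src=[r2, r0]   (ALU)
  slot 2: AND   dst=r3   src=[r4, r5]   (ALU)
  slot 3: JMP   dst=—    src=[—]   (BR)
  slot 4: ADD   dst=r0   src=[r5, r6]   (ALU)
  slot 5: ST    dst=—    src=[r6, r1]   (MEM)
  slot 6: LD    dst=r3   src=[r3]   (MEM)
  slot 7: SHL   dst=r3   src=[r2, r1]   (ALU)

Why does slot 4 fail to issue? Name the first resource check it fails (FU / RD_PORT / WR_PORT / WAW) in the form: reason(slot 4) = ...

  0. MUL→r2 ⇒ go  {1A/0Mu/1Ld/1B | 3r 2w}
  1. ALU→r3 ⇒ go  {0A/0Mu/1Ld/1B | 1r 1w}
  2. ALU→r3 ⇒ no(FU)  {0A/0Mu/1Ld/1B | 1r 1w}
  3. BR ⇒ go  {0A/0Mu/1Ld/0B | 1r 1w}
  4. ALU→r0 ⇒ no(FU)  {0A/0Mu/1Ld/0B | 1r 1w}
  5. MEM ⇒ no(RD_PORT)  {0A/0Mu/1Ld/0B | 1r 1w}
  6. MEM→r3 ⇒ no(WAW)  {0A/0Mu/1Ld/0B | 1r 1w}
  7. ALU→r3 ⇒ no(FU)  {0A/0Mu/1Ld/0B | 1r 1w}

reason(slot 4) = FU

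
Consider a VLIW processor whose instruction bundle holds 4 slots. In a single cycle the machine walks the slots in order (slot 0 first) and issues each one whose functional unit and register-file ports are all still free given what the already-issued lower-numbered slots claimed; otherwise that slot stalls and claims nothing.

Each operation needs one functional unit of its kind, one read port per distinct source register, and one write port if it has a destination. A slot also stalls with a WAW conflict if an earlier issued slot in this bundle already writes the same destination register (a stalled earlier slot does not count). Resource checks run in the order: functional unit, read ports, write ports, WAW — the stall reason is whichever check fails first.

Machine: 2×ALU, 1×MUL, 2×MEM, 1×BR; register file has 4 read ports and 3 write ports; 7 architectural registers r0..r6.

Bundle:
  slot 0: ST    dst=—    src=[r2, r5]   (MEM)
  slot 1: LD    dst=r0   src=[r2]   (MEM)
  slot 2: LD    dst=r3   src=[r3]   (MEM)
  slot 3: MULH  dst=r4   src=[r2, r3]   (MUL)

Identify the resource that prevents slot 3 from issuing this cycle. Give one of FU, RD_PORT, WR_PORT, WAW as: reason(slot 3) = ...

[0] MEM needs rd=2 wr=0: ok; after: ALU=2 MUL=1 MEM=1 BR=1, R=2, W=3
[1] MEM needs rd=1 wr=1: ok; after: ALU=2 MUL=1 MEM=0 BR=1, R=1, W=2
[2] MEM needs rd=1 wr=1: FU; after: ALU=2 MUL=1 MEM=0 BR=1, R=1, W=2
[3] MUL needs rd=2 wr=1: RD_PORT; after: ALU=2 MUL=1 MEM=0 BR=1, R=1, W=2

reason(slot 3) = RD_PORT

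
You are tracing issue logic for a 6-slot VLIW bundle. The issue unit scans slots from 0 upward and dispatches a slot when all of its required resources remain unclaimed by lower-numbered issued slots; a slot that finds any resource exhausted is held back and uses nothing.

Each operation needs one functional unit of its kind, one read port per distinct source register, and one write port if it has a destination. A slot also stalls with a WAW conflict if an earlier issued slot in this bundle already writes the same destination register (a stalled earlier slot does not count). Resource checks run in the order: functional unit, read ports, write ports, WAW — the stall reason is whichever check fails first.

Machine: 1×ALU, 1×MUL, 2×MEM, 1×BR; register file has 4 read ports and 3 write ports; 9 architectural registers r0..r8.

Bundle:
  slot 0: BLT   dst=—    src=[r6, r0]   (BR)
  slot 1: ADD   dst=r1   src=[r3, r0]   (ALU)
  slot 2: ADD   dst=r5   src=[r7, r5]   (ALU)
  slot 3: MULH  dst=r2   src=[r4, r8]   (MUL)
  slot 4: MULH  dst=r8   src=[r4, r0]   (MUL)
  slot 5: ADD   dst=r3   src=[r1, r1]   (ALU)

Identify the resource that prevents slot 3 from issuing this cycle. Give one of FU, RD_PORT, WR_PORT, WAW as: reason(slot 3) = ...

reason(slot 3) = RD_PORT

#0 BR src=r6,r0 dispatched  <A:1 Mu:1 Ld:2 B:0 rd:2 wr:3>
#1 ALU src=r3,r0 dispatched  <A:0 Mu:1 Ld:2 B:0 rd:0 wr:2>
#2 ALU src=r7,r5 held:FU  <A:0 Mu:1 Ld:2 B:0 rd:0 wr:2>
#3 MUL src=r4,r8 held:RD_PORT  <A:0 Mu:1 Ld:2 B:0 rd:0 wr:2>
#4 MUL src=r4,r0 held:RD_PORT  <A:0 Mu:1 Ld:2 B:0 rd:0 wr:2>
#5 ALU src=r1,r1 held:FU  <A:0 Mu:1 Ld:2 B:0 rd:0 wr:2>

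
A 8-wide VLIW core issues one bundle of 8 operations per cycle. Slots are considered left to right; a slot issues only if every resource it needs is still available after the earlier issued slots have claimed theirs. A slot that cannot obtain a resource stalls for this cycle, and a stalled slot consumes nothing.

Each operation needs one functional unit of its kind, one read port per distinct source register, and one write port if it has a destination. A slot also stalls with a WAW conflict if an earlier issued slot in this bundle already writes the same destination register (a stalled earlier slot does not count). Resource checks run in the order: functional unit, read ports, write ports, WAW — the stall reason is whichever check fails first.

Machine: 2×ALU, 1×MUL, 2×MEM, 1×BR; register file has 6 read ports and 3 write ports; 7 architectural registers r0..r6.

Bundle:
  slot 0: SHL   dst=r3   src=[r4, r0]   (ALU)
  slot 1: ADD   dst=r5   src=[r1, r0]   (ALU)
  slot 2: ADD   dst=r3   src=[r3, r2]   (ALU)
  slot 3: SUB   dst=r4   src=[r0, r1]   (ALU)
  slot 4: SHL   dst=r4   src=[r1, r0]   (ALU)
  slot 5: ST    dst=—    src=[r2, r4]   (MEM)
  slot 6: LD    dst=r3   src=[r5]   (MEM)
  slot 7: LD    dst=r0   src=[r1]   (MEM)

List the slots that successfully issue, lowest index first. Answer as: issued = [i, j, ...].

issued = [0, 1, 5]

slot 0 (ALU): ISSUE — free A1,Mu1,Ld2,B1 rp4 wp2
slot 1 (ALU): ISSUE — free A0,Mu1,Ld2,B1 rp2 wp1
slot 2 (ALU): stall FU — free A0,Mu1,Ld2,B1 rp2 wp1
slot 3 (ALU): stall FU — free A0,Mu1,Ld2,B1 rp2 wp1
slot 4 (ALU): stall FU — free A0,Mu1,Ld2,B1 rp2 wp1
slot 5 (MEM): ISSUE — free A0,Mu1,Ld1,B1 rp0 wp1
slot 6 (MEM): stall RD_PORT — free A0,Mu1,Ld1,B1 rp0 wp1
slot 7 (MEM): stall RD_PORT — free A0,Mu1,Ld1,B1 rp0 wp1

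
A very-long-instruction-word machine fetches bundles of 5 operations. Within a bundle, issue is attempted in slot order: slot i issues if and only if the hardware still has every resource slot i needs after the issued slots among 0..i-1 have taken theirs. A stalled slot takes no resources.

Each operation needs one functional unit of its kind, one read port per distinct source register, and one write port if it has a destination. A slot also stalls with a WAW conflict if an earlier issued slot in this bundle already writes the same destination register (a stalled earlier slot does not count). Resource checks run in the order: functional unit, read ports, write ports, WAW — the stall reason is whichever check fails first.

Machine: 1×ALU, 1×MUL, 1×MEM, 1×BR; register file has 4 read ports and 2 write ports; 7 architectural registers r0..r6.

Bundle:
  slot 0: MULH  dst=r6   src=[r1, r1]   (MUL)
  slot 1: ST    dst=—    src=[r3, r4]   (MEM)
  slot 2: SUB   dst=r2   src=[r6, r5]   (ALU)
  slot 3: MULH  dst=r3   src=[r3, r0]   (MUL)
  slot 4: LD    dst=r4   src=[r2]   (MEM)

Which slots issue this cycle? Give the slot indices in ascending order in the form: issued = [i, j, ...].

  0. MUL→r6 ⇒ go  {1A/0Mu/1Ld/1B | 3r 1w}
  1. MEM ⇒ go  {1A/0Mu/0Ld/1B | 1r 1w}
  2. ALU→r2 ⇒ no(RD_PORT)  {1A/0Mu/0Ld/1B | 1r 1w}
  3. MUL→r3 ⇒ no(FU)  {1A/0Mu/0Ld/1B | 1r 1w}
  4. MEM→r4 ⇒ no(FU)  {1A/0Mu/0Ld/1B | 1r 1w}

issued = [0, 1]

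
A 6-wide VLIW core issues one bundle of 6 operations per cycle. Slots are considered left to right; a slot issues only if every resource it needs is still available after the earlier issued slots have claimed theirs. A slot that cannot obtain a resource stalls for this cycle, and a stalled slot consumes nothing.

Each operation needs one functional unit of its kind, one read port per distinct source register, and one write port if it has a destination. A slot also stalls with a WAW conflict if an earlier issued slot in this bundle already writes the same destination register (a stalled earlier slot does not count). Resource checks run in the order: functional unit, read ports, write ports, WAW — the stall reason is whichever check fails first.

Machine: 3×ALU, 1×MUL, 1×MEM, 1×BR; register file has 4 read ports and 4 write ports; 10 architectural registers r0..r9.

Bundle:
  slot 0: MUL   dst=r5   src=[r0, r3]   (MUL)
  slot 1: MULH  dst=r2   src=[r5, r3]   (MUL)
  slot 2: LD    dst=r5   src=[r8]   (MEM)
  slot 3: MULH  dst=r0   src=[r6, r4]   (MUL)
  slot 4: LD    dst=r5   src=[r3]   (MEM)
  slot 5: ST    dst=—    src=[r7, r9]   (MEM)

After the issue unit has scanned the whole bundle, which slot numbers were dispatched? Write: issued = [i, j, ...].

#0 MUL src=r0,r3 dispatched  <A:3 Mu:0 Ld:1 B:1 rd:2 wr:3>
#1 MUL src=r5,r3 held:FU  <A:3 Mu:0 Ld:1 B:1 rd:2 wr:3>
#2 MEM src=r8 held:WAW  <A:3 Mu:0 Ld:1 B:1 rd:2 wr:3>
#3 MUL src=r6,r4 held:FU  <A:3 Mu:0 Ld:1 B:1 rd:2 wr:3>
#4 MEM src=r3 held:WAW  <A:3 Mu:0 Ld:1 B:1 rd:2 wr:3>
#5 MEM src=r7,r9 dispatched  <A:3 Mu:0 Ld:0 B:1 rd:0 wr:3>

issued = [0, 5]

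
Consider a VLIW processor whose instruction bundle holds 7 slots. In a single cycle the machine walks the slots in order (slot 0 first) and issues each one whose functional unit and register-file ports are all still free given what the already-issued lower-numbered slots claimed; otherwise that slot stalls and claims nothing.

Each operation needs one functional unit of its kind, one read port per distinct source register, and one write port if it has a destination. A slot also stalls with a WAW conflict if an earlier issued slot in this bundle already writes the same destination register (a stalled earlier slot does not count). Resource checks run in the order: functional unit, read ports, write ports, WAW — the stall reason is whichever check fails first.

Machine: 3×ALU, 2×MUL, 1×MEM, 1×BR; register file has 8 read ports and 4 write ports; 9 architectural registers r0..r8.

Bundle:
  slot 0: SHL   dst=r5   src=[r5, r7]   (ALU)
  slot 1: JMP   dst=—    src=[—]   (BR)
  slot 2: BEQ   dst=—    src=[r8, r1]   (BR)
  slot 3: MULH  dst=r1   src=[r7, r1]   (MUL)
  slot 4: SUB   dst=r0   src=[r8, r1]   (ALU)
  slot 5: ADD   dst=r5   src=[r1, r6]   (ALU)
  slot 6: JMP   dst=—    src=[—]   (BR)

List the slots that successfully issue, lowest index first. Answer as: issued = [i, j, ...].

#0 ALU src=r5,r7 dispatched  <A:2 Mu:2 Ld:1 B:1 rd:6 wr:3>
#1 BR src=- dispatched  <A:2 Mu:2 Ld:1 B:0 rd:6 wr:3>
#2 BR src=r8,r1 held:FU  <A:2 Mu:2 Ld:1 B:0 rd:6 wr:3>
#3 MUL src=r7,r1 dispatched  <A:2 Mu:1 Ld:1 B:0 rd:4 wr:2>
#4 ALU src=r8,r1 dispatched  <A:1 Mu:1 Ld:1 B:0 rd:2 wr:1>
#5 ALU src=r1,r6 held:WAW  <A:1 Mu:1 Ld:1 B:0 rd:2 wr:1>
#6 BR src=- held:FU  <A:1 Mu:1 Ld:1 B:0 rd:2 wr:1>

issued = [0, 1, 3, 4]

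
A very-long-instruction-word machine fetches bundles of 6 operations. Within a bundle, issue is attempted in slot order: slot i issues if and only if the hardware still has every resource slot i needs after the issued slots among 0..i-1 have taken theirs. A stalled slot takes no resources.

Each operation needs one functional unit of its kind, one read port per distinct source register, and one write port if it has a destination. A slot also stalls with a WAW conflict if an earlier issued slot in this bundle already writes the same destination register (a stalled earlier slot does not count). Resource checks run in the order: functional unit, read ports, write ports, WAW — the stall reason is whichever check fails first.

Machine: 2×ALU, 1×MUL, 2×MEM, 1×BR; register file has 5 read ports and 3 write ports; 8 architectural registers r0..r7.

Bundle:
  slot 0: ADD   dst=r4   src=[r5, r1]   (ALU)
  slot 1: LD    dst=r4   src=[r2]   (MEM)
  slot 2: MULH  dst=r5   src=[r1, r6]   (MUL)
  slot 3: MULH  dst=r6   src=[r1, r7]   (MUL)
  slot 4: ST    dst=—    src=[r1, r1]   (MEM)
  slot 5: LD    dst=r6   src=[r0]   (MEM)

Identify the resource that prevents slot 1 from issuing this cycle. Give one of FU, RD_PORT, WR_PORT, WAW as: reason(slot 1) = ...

slot 0 (ALU): ISSUE — free A1,Mu1,Ld2,B1 rp3 wp2
slot 1 (MEM): stall WAW — free A1,Mu1,Ld2,B1 rp3 wp2
slot 2 (MUL): ISSUE — free A1,Mu0,Ld2,B1 rp1 wp1
slot 3 (MUL): stall FU — free A1,Mu0,Ld2,B1 rp1 wp1
slot 4 (MEM): ISSUE — free A1,Mu0,Ld1,B1 rp0 wp1
slot 5 (MEM): stall RD_PORT — free A1,Mu0,Ld1,B1 rp0 wp1

reason(slot 1) = WAW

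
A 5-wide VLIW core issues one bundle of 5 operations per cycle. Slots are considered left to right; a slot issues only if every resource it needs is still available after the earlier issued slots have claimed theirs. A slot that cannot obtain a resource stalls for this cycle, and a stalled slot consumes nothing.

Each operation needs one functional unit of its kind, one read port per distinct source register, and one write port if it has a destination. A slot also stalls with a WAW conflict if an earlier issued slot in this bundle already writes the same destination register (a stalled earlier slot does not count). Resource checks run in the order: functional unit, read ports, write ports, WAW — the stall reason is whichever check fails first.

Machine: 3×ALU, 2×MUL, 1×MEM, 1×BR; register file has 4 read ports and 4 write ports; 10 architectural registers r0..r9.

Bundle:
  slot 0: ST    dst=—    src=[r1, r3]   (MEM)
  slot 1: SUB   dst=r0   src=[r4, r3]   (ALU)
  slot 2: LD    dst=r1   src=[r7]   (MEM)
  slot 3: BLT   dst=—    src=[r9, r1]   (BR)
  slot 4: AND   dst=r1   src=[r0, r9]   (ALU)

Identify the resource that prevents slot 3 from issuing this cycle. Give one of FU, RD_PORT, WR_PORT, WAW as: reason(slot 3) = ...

  0. MEM ⇒ go  {3A/2Mu/0Ld/1B | 2r 4w}
  1. ALU→r0 ⇒ go  {2A/2Mu/0Ld/1B | 0r 3w}
  2. MEM→r1 ⇒ no(FU)  {2A/2Mu/0Ld/1B | 0r 3w}
  3. BR ⇒ no(RD_PORT)  {2A/2Mu/0Ld/1B | 0r 3w}
  4. ALU→r1 ⇒ no(RD_PORT)  {2A/2Mu/0Ld/1B | 0r 3w}

reason(slot 3) = RD_PORT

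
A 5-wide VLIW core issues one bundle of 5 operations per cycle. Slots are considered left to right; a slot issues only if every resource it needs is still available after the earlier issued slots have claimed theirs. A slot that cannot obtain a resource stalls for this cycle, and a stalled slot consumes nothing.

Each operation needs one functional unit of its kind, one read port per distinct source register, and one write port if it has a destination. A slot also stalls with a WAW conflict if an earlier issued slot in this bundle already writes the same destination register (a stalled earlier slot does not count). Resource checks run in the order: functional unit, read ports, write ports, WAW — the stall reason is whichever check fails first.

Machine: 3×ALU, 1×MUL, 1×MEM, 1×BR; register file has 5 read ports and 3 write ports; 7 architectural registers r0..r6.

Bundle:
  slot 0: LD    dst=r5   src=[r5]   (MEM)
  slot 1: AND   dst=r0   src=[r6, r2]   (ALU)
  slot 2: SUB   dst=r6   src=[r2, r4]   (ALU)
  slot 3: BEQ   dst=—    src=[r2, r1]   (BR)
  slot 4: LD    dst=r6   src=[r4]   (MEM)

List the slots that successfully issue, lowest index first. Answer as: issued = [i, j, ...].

issued = [0, 1, 2]

slot 0 (MEM): ISSUE — free A3,Mu1,Ld0,B1 rp4 wp2
slot 1 (ALU): ISSUE — free A2,Mu1,Ld0,B1 rp2 wp1
slot 2 (ALU): ISSUE — free A1,Mu1,Ld0,B1 rp0 wp0
slot 3 (BR): stall RD_PORT — free A1,Mu1,Ld0,B1 rp0 wp0
slot 4 (MEM): stall FU — free A1,Mu1,Ld0,B1 rp0 wp0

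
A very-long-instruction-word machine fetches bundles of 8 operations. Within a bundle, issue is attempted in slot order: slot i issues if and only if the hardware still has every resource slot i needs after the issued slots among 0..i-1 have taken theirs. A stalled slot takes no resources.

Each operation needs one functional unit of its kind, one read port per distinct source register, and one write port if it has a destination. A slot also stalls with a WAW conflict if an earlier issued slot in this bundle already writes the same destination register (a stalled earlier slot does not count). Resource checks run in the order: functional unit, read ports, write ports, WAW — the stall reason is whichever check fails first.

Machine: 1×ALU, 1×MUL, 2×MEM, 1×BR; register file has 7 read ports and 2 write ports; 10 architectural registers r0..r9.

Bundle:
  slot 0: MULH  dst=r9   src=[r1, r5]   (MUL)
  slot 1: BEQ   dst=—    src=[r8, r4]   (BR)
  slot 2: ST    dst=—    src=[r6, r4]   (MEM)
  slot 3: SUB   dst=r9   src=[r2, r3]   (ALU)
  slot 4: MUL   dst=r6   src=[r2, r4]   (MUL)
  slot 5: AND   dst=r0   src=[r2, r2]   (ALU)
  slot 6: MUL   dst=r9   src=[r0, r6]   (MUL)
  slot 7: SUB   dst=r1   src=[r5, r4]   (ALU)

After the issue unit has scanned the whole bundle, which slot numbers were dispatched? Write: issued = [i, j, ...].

issued = [0, 1, 2, 5]

(0) want 1×MUL +2rd +1wr — yes → AL1|MU0|ME2|BR1|rd5|wr1
(1) want 1×BR +2rd +0wr — yes → AL1|MU0|ME2|BR0|rd3|wr1
(2) want 1×MEM +2rd +0wr — yes → AL1|MU0|ME1|BR0|rd1|wr1
(3) want 1×ALU +2rd +1wr — RD_PORT → AL1|MU0|ME1|BR0|rd1|wr1
(4) want 1×MUL +2rd +1wr — FU → AL1|MU0|ME1|BR0|rd1|wr1
(5) want 1×ALU +1rd +1wr — yes → AL0|MU0|ME1|BR0|rd0|wr0
(6) want 1×MUL +2rd +1wr — FU → AL0|MU0|ME1|BR0|rd0|wr0
(7) want 1×ALU +2rd +1wr — FU → AL0|MU0|ME1|BR0|rd0|wr0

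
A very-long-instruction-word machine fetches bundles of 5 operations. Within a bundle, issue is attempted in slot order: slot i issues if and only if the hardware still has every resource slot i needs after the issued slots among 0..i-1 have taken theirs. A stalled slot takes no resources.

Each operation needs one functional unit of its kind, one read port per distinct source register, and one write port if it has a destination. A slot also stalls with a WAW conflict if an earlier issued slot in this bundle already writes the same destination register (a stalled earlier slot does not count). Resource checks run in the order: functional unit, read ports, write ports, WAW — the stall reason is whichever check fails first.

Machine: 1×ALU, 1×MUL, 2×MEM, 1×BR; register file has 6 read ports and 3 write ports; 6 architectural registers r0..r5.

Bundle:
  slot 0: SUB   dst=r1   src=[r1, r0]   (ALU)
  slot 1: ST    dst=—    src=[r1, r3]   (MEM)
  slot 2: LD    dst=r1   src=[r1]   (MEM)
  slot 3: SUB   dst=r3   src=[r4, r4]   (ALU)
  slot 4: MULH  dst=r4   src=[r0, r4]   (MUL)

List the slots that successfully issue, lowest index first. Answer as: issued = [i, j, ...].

issued = [0, 1, 4]

(0) want 1×ALU +2rd +1wr — yes → AL0|MU1|ME2|BR1|rd4|wr2
(1) want 1×MEM +2rd +0wr — yes → AL0|MU1|ME1|BR1|rd2|wr2
(2) want 1×MEM +1rd +1wr — WAW → AL0|MU1|ME1|BR1|rd2|wr2
(3) want 1×ALU +1rd +1wr — FU → AL0|MU1|ME1|BR1|rd2|wr2
(4) want 1×MUL +2rd +1wr — yes → AL0|MU0|ME1|BR1|rd0|wr1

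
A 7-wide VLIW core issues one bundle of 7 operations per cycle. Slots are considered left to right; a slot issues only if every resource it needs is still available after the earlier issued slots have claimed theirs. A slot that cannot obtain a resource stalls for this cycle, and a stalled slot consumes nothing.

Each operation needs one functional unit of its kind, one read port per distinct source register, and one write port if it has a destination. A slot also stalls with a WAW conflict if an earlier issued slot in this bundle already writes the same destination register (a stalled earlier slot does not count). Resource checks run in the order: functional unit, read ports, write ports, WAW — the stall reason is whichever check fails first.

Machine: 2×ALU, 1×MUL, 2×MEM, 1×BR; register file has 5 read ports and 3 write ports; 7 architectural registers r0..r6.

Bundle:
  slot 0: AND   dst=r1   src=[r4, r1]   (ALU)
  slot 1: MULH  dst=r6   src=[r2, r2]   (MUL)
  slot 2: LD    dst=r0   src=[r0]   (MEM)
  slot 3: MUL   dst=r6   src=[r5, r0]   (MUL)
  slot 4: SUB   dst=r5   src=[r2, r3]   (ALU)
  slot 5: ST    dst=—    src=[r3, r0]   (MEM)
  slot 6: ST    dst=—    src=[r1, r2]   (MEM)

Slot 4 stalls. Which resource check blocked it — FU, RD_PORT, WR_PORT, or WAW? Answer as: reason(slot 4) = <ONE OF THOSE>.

reason(slot 4) = RD_PORT

slot 0 (ALU): ISSUE — free A1,Mu1,Ld2,B1 rp3 wp2
slot 1 (MUL): ISSUE — free A1,Mu0,Ld2,B1 rp2 wp1
slot 2 (MEM): ISSUE — free A1,Mu0,Ld1,B1 rp1 wp0
slot 3 (MUL): stall FU — free A1,Mu0,Ld1,B1 rp1 wp0
slot 4 (ALU): stall RD_PORT — free A1,Mu0,Ld1,B1 rp1 wp0
slot 5 (MEM): stall RD_PORT — free A1,Mu0,Ld1,B1 rp1 wp0
slot 6 (MEM): stall RD_PORT — free A1,Mu0,Ld1,B1 rp1 wp0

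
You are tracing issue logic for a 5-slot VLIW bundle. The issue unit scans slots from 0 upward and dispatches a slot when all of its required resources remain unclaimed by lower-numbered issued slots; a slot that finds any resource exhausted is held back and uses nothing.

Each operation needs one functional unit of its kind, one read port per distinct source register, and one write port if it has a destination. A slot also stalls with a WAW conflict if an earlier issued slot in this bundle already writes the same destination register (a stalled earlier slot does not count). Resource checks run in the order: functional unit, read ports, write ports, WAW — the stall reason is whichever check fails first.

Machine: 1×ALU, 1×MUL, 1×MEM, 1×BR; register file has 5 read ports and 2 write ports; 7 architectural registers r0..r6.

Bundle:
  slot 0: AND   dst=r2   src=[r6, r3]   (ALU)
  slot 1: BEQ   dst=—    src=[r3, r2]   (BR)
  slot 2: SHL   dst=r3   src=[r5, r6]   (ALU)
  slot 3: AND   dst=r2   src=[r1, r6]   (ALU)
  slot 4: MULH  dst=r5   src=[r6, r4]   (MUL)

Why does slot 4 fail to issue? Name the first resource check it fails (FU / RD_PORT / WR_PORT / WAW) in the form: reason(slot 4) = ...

slot 0 (ALU): ISSUE — free A0,Mu1,Ld1,B1 rp3 wp1
slot 1 (BR): ISSUE — free A0,Mu1,Ld1,B0 rp1 wp1
slot 2 (ALU): stall FU — free A0,Mu1,Ld1,B0 rp1 wp1
slot 3 (ALU): stall FU — free A0,Mu1,Ld1,B0 rp1 wp1
slot 4 (MUL): stall RD_PORT — free A0,Mu1,Ld1,B0 rp1 wp1

reason(slot 4) = RD_PORT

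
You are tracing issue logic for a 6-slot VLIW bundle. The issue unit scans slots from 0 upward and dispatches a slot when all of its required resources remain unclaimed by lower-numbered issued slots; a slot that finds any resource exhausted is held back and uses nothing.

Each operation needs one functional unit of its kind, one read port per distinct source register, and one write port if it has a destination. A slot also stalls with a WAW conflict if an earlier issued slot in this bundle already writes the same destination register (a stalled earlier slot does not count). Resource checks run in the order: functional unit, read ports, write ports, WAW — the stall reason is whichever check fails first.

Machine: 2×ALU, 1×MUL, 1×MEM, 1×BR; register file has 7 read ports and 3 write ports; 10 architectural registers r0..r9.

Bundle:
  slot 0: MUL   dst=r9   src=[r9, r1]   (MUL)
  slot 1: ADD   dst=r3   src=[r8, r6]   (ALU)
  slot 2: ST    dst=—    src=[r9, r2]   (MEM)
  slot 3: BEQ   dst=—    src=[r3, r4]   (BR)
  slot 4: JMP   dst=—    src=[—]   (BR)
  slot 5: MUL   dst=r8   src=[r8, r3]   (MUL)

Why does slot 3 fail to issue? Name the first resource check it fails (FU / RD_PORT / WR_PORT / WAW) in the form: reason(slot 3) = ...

reason(slot 3) = RD_PORT

slot 0 (MUL): ISSUE — free A2,Mu0,Ld1,B1 rp5 wp2
slot 1 (ALU): ISSUE — free A1,Mu0,Ld1,B1 rp3 wp1
slot 2 (MEM): ISSUE — free A1,Mu0,Ld0,B1 rp1 wp1
slot 3 (BR): stall RD_PORT — free A1,Mu0,Ld0,B1 rp1 wp1
slot 4 (BR): ISSUE — free A1,Mu0,Ld0,B0 rp1 wp1
slot 5 (MUL): stall FU — free A1,Mu0,Ld0,B0 rp1 wp1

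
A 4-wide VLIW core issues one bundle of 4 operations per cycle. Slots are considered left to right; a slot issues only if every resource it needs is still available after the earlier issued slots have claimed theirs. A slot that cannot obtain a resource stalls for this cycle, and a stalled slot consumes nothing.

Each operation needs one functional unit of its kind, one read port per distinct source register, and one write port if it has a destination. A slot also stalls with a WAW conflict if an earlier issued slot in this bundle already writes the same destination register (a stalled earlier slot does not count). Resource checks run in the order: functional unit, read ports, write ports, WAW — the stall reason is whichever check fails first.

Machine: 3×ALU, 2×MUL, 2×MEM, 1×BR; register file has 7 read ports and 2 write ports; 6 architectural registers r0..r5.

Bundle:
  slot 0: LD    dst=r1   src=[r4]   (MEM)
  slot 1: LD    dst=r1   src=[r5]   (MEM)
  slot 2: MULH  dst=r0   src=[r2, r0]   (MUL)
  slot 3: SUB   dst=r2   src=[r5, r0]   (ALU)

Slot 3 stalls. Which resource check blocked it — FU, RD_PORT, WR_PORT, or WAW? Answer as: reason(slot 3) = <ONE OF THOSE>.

reason(slot 3) = WR_PORT

#0 MEM src=r4 dispatched  <A:3 Mu:2 Ld:1 B:1 rd:6 wr:1>
#1 MEM src=r5 held:WAW  <A:3 Mu:2 Ld:1 B:1 rd:6 wr:1>
#2 MUL src=r2,r0 dispatched  <A:3 Mu:1 Ld:1 B:1 rd:4 wr:0>
#3 ALU src=r5,r0 held:WR_PORT  <A:3 Mu:1 Ld:1 B:1 rd:4 wr:0>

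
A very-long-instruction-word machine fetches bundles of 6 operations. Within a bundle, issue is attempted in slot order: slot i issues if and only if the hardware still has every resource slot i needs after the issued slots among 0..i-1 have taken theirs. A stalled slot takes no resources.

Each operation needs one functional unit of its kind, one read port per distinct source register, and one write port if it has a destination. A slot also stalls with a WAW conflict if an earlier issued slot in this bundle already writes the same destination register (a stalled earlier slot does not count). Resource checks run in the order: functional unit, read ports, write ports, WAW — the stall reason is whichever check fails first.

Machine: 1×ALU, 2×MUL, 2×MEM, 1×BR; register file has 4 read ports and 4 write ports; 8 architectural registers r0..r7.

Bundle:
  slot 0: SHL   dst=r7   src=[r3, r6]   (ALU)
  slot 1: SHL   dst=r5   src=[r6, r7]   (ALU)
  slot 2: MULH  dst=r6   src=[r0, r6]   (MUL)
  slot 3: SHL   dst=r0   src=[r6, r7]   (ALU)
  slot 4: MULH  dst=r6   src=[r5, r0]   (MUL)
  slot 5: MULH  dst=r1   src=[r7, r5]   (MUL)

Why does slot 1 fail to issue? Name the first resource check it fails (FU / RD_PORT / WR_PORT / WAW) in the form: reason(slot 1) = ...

reason(slot 1) = FU

#0 ALU src=r3,r6 dispatched  <A:0 Mu:2 Ld:2 B:1 rd:2 wr:3>
#1 ALU src=r6,r7 held:FU  <A:0 Mu:2 Ld:2 B:1 rd:2 wr:3>
#2 MUL src=r0,r6 dispatched  <A:0 Mu:1 Ld:2 B:1 rd:0 wr:2>
#3 ALU src=r6,r7 held:FU  <A:0 Mu:1 Ld:2 B:1 rd:0 wr:2>
#4 MUL src=r5,r0 held:RD_PORT  <A:0 Mu:1 Ld:2 B:1 rd:0 wr:2>
#5 MUL src=r7,r5 held:RD_PORT  <A:0 Mu:1 Ld:2 B:1 rd:0 wr:2>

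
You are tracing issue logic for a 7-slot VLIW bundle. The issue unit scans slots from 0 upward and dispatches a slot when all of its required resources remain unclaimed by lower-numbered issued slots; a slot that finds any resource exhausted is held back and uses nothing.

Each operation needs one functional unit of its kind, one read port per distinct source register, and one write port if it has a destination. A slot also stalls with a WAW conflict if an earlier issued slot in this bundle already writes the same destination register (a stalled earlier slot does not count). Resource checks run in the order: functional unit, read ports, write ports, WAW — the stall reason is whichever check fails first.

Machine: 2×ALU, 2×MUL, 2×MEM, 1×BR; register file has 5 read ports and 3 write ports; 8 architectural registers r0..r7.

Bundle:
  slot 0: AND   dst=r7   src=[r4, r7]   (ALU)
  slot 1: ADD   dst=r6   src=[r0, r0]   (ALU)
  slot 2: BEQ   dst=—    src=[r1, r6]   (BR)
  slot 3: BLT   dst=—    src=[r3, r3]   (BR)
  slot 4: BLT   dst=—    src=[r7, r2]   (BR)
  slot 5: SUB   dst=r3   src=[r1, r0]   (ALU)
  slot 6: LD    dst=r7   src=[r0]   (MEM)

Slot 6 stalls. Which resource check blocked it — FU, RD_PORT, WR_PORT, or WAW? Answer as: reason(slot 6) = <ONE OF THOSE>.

reason(slot 6) = RD_PORT

[0] ALU needs rd=2 wr=1: ok; after: ALU=1 MUL=2 MEM=2 BR=1, R=3, W=2
[1] ALU needs rd=1 wr=1: ok; after: ALU=0 MUL=2 MEM=2 BR=1, R=2, W=1
[2] BR needs rd=2 wr=0: ok; after: ALU=0 MUL=2 MEM=2 BR=0, R=0, W=1
[3] BR needs rd=1 wr=0: FU; after: ALU=0 MUL=2 MEM=2 BR=0, R=0, W=1
[4] BR needs rd=2 wr=0: FU; after: ALU=0 MUL=2 MEM=2 BR=0, R=0, W=1
[5] ALU needs rd=2 wr=1: FU; after: ALU=0 MUL=2 MEM=2 BR=0, R=0, W=1
[6] MEM needs rd=1 wr=1: RD_PORT; after: ALU=0 MUL=2 MEM=2 BR=0, R=0, W=1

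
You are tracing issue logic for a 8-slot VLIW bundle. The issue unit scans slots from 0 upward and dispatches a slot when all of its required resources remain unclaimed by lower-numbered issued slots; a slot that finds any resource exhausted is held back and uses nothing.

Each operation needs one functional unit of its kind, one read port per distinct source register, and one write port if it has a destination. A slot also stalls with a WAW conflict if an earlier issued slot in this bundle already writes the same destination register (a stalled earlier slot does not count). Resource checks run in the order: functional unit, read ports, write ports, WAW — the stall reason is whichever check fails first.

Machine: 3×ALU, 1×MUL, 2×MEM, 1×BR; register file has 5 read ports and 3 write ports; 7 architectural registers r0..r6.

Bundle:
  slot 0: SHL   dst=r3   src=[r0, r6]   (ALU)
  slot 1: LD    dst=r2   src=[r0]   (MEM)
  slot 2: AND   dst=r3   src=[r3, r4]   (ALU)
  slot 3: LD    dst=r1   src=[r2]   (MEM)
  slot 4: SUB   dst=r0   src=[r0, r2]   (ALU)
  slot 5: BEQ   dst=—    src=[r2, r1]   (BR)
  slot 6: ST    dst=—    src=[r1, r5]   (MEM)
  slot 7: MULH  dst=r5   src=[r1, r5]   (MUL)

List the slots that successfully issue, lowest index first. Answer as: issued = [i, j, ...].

issued = [0, 1, 3]

[0] ALU needs rd=2 wr=1: ok; after: ALU=2 MUL=1 MEM=2 BR=1, R=3, W=2
[1] MEM needs rd=1 wr=1: ok; after: ALU=2 MUL=1 MEM=1 BR=1, R=2, W=1
[2] ALU needs rd=2 wr=1: WAW; after: ALU=2 MUL=1 MEM=1 BR=1, R=2, W=1
[3] MEM needs rd=1 wr=1: ok; after: ALU=2 MUL=1 MEM=0 BR=1, R=1, W=0
[4] ALU needs rd=2 wr=1: RD_PORT; after: ALU=2 MUL=1 MEM=0 BR=1, R=1, W=0
[5] BR needs rd=2 wr=0: RD_PORT; after: ALU=2 MUL=1 MEM=0 BR=1, R=1, W=0
[6] MEM needs rd=2 wr=0: FU; after: ALU=2 MUL=1 MEM=0 BR=1, R=1, W=0
[7] MUL needs rd=2 wr=1: RD_PORT; after: ALU=2 MUL=1 MEM=0 BR=1, R=1, W=0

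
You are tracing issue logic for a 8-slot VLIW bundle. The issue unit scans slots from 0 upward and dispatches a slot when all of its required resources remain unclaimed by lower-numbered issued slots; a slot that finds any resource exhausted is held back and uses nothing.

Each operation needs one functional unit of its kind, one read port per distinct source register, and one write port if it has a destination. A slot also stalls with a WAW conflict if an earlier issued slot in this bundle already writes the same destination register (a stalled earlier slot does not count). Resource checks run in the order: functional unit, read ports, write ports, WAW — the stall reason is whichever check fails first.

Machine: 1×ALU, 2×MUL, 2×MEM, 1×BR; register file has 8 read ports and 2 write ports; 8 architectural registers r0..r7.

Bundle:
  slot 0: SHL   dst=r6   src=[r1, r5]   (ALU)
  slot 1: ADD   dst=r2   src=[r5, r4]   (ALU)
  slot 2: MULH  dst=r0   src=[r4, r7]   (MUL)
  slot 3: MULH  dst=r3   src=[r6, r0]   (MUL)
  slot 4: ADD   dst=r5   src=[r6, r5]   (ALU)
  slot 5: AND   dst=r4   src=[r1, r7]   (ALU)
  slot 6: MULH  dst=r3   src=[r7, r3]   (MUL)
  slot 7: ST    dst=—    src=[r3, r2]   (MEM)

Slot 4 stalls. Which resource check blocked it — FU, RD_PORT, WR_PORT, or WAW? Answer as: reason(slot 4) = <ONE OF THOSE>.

reason(slot 4) = FU

  0. ALU→r6 ⇒ go  {0A/2Mu/2Ld/1B | 6r 1w}
  1. ALU→r2 ⇒ no(FU)  {0A/2Mu/2Ld/1B | 6r 1w}
  2. MUL→r0 ⇒ go  {0A/1Mu/2Ld/1B | 4r 0w}
  3. MUL→r3 ⇒ no(WR_PORT)  {0A/1Mu/2Ld/1B | 4r 0w}
  4. ALU→r5 ⇒ no(FU)  {0A/1Mu/2Ld/1B | 4r 0w}
  5. ALU→r4 ⇒ no(FU)  {0A/1Mu/2Ld/1B | 4r 0w}
  6. MUL→r3 ⇒ no(WR_PORT)  {0A/1Mu/2Ld/1B | 4r 0w}
  7. MEM ⇒ go  {0A/1Mu/1Ld/1B | 2r 0w}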